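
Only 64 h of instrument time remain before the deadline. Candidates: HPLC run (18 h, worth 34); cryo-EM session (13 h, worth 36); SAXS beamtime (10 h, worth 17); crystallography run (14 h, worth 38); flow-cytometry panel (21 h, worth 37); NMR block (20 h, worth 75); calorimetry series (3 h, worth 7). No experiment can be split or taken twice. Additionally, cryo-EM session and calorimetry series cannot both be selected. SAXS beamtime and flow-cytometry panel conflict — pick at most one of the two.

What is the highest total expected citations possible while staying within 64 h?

166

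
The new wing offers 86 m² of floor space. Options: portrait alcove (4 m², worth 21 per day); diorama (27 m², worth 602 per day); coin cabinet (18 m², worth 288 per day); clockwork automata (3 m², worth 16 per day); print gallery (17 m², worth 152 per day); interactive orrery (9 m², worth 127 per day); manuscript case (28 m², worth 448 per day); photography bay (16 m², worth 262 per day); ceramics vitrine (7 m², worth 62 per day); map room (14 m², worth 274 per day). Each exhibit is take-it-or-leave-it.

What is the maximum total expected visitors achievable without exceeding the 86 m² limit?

The ratio heuristic lands on diorama + coin cabinet + interactive orrery + photography bay + map room (1553) but leaves 2 m² idle.
The 27 m² tied up in coin cabinet and interactive orrery is better spent on manuscript case — total rises to 1586 (85 m²).
Nothing else within 86 m² beats 1586.

1586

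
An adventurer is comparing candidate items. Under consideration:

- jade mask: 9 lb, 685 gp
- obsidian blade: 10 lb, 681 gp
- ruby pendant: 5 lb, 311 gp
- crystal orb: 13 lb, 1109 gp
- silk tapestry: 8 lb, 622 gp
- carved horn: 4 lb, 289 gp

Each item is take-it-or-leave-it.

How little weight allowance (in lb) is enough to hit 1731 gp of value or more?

Need the lightest bundle worth ≥ 1731.
crystal orb + silk tapestry reaches 1731 using 21 lb.
Any bundle with less than 21 lb falls short of 1731.

21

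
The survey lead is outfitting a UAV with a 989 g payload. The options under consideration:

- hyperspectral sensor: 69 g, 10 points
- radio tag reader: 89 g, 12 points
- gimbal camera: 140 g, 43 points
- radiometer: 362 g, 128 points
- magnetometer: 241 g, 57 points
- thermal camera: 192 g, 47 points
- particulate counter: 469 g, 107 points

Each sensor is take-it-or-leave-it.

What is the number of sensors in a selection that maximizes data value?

The maximum data value within 989 g is 278.
gimbal camera + radiometer + particulate counter hits 278 at 971 g.
All optima have 3 sensors.

3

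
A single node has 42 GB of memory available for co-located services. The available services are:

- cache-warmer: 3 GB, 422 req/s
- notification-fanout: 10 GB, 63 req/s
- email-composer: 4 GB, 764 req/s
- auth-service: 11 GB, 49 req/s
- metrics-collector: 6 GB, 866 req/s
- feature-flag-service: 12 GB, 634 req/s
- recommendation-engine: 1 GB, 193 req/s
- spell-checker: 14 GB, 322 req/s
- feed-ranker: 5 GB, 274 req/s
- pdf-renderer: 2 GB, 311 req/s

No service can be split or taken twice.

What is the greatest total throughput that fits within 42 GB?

Filling by ratio: cache-warmer + email-composer + metrics-collector + feature-flag-service + recommendation-engine + feed-ranker + pdf-renderer for 3464, with 9 GB left unused.
Dropping feed-ranker frees 5 GB; slotting in spell-checker (14 GB) lifts the total to 3512 at 42 GB.
Runner-up cache-warmer + email-composer + metrics-collector + feature-flag-service + recommendation-engine + feed-ranker + pdf-renderer tops out at 3464.

3512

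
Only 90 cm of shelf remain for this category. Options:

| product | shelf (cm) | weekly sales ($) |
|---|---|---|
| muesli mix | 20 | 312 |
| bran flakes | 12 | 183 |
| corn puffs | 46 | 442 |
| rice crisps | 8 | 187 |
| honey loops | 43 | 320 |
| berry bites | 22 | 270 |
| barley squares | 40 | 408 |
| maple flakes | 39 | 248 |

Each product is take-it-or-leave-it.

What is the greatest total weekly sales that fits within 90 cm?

1177

A density-first pass picks muesli mix + bran flakes + rice crisps + berry bites — 952 at 62 cm.
Replace bran flakes with barley squares: the trade gains 225 net, giving 1177 at 90 cm.
That's the maximum — no swap from here does better than 1177.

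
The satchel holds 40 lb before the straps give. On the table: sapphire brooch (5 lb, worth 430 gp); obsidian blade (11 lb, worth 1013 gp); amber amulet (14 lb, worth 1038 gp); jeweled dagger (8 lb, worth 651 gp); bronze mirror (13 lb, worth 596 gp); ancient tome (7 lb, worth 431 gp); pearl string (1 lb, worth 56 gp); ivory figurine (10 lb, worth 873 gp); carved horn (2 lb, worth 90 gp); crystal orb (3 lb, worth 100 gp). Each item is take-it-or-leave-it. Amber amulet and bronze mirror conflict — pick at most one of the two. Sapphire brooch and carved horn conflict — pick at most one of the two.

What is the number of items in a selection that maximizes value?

4

Best achievable value is 3354.
sapphire brooch + obsidian blade + amber amulet + ivory figurine hits 3354 at 40 lb.
All optima have 4 items.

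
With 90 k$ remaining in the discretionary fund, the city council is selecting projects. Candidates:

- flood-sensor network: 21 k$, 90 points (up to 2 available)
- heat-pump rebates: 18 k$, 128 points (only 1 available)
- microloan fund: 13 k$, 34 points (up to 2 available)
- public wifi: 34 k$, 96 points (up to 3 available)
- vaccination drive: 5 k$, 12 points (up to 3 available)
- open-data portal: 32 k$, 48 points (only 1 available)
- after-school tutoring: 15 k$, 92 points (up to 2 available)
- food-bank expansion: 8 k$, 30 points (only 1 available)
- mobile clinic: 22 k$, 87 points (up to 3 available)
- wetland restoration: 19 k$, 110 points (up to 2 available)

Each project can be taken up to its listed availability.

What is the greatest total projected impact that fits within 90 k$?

Density check — heat-pump rebates 7.11, after-school tutoring 6.13, wetland restoration 5.79, flood-sensor network 4.29 are the best per k$.
Heat-pump rebates + 2×after-school tutoring + 2×wetland restoration uses 86 of the 90 k$ and totals 532.
The spare 4 k$ is too small for any remaining project, and no exchange beats 532.

532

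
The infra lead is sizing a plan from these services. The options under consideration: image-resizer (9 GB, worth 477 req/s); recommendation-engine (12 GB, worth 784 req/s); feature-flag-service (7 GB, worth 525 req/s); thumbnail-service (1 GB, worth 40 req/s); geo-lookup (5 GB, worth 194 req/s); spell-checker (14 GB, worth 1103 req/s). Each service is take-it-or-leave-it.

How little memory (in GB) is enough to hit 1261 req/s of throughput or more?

Minimise GB subject to total throughput ≥ 1261.
recommendation-engine + feature-flag-service: 1309 throughput at 19 GB.
Any bundle with less than 19 GB falls short of 1261.

19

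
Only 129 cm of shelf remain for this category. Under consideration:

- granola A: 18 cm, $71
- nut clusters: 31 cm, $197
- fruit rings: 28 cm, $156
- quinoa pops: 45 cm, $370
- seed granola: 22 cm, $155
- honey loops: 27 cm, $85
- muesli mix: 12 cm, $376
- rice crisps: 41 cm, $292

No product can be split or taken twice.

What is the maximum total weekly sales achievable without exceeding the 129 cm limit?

1235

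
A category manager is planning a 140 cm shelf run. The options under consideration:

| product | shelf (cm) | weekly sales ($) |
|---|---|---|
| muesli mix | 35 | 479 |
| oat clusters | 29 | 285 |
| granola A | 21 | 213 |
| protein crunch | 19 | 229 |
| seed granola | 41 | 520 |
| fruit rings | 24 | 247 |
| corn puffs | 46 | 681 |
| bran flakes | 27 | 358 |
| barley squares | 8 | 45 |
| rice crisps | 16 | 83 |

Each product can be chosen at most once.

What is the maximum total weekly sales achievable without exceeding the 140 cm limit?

1810

A density-first pass picks muesli mix + protein crunch + corn puffs + bran flakes + barley squares — 1792 at 135 cm.
The 19 cm tied up in protein crunch is better spent on fruit rings — total rises to 1810 (140 cm).
Next best is seed granola + fruit rings + corn puffs + bran flakes at 1806 (138 cm) — short by 4.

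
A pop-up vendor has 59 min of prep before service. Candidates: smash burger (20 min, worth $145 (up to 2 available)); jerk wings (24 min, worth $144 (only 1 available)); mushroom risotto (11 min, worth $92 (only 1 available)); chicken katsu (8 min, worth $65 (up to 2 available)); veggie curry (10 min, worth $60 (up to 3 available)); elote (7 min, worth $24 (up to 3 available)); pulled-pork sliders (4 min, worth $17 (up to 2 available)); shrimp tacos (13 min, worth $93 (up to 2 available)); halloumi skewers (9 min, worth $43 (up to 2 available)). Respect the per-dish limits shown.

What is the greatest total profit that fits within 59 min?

Ranking by ratio (profit/min): mushroom risotto 8.36, chicken katsu 8.12, smash burger 7.25.
The ratio heuristic lands on smash burger + mushroom risotto + 2×chicken katsu + veggie curry (427) but leaves 2 min idle.
The 18 min tied up in chicken katsu and veggie curry is better spent on smash burger — total rises to 447 (59 min).
That's the maximum — no swap from here does better than 447.

447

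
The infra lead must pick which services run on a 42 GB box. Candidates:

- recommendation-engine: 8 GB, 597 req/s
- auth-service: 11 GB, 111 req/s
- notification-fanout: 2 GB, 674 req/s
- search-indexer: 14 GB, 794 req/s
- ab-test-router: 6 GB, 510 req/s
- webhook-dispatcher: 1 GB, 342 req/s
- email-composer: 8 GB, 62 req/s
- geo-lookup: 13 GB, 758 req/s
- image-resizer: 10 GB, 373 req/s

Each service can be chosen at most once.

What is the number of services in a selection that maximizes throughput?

6

Optimal total is 3290.
For example recommendation-engine + notification-fanout + search-indexer + ab-test-router + webhook-dispatcher + image-resizer achieves it, using 41 GB.
Every optimal selection uses 6 services.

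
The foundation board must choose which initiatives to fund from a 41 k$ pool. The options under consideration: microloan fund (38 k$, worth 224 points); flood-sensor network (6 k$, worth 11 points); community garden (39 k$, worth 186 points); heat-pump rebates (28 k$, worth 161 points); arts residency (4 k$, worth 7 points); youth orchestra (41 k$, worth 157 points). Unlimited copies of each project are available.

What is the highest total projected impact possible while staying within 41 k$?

Best packing: microloan fund — 38 k$, 224 total.
The spare 3 k$ is too small for any remaining project, and no exchange beats 224.

224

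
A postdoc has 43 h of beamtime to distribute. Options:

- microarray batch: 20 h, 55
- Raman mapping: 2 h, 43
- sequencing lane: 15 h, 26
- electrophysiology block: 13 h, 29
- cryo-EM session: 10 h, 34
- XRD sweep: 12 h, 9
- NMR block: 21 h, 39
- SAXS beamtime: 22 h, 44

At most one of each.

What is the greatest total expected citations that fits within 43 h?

137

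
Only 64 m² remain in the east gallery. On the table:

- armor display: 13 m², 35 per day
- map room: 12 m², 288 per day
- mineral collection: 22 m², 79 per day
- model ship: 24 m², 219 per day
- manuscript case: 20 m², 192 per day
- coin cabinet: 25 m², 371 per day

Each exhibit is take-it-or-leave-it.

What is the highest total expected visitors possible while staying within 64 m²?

878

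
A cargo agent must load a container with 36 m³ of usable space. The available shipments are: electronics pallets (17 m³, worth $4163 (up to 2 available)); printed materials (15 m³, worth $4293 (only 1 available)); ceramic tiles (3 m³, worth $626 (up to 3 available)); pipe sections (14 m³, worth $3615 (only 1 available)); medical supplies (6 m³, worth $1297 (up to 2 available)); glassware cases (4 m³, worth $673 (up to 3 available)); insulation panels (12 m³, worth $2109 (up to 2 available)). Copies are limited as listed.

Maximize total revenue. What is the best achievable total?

By revenue per m³: printed materials 286.20, pipe sections 258.21, electronics pallets 244.88 lead.
The ratio heuristic lands on printed materials + pipe sections + medical supplies (9205) but leaves 1 m³ idle.
The 6 m³ tied up in medical supplies is better spent on ceramic tiles + glassware cases — total rises to 9207 (36 m³).
That's the maximum — no swap from here does better than 9207.

9207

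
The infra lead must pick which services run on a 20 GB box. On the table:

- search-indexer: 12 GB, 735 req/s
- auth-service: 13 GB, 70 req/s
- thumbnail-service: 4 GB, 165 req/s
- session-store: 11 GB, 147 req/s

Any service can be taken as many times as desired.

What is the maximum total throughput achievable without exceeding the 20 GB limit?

1065

The ratio ordering already packs tightly: search-indexer + 2×thumbnail-service, 20 GB, 1065.
No other feasible combination exceeds 1065.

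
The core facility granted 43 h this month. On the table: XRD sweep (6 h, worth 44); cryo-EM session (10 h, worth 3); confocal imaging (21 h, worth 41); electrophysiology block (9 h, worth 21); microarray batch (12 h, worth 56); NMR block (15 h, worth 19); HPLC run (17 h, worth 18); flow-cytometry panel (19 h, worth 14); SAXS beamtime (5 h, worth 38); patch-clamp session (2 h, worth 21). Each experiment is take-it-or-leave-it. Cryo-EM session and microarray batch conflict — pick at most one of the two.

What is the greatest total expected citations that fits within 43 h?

180

Best packing: XRD sweep + electrophysiology block + microarray batch + SAXS beamtime + patch-clamp session — 34 h, 180 total.
An exhaustive check of the 1024 subsets confirms 180.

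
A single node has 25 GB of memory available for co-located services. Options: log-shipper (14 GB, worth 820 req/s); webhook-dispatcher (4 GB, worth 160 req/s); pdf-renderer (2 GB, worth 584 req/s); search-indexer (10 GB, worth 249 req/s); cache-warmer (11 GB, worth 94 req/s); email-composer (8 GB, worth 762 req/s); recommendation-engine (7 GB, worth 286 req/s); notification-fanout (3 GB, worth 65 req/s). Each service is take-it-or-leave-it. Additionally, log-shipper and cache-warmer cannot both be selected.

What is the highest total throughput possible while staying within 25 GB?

2166

Ranking by ratio (throughput/GB): pdf-renderer 292.00, email-composer 95.25, log-shipper 58.57.
The ratio ordering already packs tightly: log-shipper + pdf-renderer + email-composer, 24 GB, 2166.
Next best is webhook-dispatcher + pdf-renderer + email-composer + recommendation-engine + notification-fanout at 1857 (24 GB) — short by 309.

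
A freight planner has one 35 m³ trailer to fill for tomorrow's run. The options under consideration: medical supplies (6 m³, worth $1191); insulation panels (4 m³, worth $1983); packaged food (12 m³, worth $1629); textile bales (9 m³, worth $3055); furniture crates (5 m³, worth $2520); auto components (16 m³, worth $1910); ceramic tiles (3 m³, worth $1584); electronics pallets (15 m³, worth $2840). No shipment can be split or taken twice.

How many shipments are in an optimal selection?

Optimal total is 10771.
One optimal bundle: insulation panels + packaged food + textile bales + furniture crates + ceramic tiles (33 m³).
All optima have 5 shipments.

5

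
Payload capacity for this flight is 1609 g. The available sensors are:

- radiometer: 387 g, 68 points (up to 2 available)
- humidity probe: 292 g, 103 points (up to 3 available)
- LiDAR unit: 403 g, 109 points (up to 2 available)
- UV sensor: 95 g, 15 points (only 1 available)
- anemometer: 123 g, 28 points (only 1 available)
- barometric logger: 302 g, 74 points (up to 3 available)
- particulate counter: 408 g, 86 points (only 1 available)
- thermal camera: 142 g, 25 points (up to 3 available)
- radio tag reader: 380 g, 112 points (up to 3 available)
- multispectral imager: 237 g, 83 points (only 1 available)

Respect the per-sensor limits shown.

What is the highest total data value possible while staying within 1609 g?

519

The ratio ordering already packs tightly: 3×humidity probe + UV sensor + radio tag reader + multispectral imager, 1588 g, 519.
The spare 21 g is too small for any remaining sensor, and no exchange beats 519.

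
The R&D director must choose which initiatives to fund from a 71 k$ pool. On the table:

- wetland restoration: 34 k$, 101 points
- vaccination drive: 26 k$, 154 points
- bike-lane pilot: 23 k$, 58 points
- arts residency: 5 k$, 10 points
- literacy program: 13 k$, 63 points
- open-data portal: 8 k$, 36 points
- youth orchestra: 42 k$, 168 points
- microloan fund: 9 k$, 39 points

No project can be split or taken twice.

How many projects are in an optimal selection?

2

The maximum projected impact within 71 k$ is 322.
For example vaccination drive + youth orchestra achieves it, using 68 k$.
All optima have 2 projects.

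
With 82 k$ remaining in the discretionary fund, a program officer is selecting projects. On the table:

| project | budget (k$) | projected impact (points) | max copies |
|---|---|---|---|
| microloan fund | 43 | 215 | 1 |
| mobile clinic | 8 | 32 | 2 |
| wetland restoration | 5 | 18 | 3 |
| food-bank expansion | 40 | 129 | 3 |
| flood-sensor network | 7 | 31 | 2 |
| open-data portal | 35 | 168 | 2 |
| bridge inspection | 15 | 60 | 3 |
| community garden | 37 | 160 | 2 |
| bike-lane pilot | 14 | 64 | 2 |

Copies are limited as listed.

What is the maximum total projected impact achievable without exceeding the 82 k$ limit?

385

Density check — microloan fund 5.00, open-data portal 4.80, bike-lane pilot 4.57 are the best per k$.
A density-first pass picks microloan fund + open-data portal — 383 at 78 k$.
Dropping microloan fund frees 43 k$; slotting in wetland restoration + flood-sensor network + open-data portal (47 k$) lifts the total to 385 at 82 k$.
Every other selection either busts 82 k$ or exceeds an availability limit or fails to beat 385.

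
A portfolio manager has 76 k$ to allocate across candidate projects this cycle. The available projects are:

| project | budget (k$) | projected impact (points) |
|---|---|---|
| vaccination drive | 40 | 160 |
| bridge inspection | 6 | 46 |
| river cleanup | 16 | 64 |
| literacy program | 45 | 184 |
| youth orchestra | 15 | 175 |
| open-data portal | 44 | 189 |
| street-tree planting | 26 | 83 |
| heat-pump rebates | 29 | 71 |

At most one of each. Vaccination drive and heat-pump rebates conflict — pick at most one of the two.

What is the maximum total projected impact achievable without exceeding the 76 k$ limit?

428

The ratio heuristic lands on bridge inspection + youth orchestra + open-data portal (410) but leaves 11 k$ idle.
Dropping bridge inspection frees 6 k$; slotting in river cleanup (16 k$) lifts the total to 428 at 75 k$.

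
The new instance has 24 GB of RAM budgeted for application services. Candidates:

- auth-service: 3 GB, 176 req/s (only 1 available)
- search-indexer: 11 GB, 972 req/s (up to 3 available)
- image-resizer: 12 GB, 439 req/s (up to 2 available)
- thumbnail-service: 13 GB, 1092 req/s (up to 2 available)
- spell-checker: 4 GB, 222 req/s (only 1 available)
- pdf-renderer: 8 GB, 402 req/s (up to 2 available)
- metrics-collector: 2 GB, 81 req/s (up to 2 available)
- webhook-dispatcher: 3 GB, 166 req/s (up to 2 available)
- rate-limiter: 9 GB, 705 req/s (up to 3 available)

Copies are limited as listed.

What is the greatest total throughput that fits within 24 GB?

2064

Ranking by ratio (throughput/GB): search-indexer 88.36, thumbnail-service 84.00, rate-limiter 78.33.
Greedy by ratio would take 2×search-indexer + metrics-collector: 24 GB used, total 2025.
The 13 GB tied up in search-indexer and metrics-collector is better spent on thumbnail-service — total rises to 2064 (24 GB).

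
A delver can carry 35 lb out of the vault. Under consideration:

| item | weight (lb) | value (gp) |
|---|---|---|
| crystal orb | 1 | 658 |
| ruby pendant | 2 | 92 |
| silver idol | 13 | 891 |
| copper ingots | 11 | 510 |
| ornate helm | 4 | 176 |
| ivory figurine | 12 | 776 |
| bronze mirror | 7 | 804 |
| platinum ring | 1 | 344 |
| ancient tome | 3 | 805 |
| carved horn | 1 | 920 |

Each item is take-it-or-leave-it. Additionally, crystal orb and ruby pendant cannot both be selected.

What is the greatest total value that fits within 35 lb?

4598

By value per lb: carved horn 920.00, crystal orb 658.00, platinum ring 344.00 lead.
Taking crystal orb + silver idol + ornate helm + bronze mirror + platinum ring + ancient tome + carved horn: 30 lb used, 4598 in value.
The closest alternative, crystal orb + silver idol + ornate helm + ivory figurine + platinum ring + ancient tome + carved horn, reaches only 4570.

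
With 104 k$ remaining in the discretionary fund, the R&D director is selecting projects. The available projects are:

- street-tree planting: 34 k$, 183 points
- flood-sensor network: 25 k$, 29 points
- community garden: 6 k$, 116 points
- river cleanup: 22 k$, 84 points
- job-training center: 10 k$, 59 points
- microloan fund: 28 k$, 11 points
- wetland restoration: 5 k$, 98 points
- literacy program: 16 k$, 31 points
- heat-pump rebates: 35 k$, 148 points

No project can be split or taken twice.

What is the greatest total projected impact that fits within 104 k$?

629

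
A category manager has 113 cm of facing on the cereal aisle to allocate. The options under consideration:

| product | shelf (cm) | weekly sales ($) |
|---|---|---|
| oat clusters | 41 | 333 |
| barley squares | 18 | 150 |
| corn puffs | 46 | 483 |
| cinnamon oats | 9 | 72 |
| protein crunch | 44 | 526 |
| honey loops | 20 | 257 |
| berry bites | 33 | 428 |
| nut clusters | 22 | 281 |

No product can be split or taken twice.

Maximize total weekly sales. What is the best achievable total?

A density-first pass picks barley squares + cinnamon oats + honey loops + berry bites + nut clusters — 1188 at 102 cm.
Replace barley squares and honey loops with protein crunch: the trade gains 119 net, giving 1307 at 108 cm.

1307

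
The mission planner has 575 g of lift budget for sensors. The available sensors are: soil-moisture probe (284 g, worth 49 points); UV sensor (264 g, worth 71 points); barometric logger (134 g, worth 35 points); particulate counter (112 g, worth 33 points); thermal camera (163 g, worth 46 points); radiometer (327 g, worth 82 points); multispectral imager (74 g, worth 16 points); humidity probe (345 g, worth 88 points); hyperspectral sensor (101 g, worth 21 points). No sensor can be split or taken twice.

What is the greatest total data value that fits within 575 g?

Greedy by ratio would take UV sensor + particulate counter + thermal camera: 539 g used, total 150.
Dropping particulate counter frees 112 g; slotting in barometric logger (134 g) lifts the total to 152 at 561 g.
The closest alternative, UV sensor + particulate counter + thermal camera, reaches only 150.

152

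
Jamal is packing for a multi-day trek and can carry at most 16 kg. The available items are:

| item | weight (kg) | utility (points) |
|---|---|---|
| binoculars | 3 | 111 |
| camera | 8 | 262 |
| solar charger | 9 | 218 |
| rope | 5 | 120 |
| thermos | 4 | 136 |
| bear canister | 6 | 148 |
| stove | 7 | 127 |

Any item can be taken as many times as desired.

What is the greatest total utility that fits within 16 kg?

Taking the top-ratio items first gives 5×binoculars for 555 (15 kg).
The 3 kg tied up in binoculars is better spent on thermos — total rises to 580 (16 kg).
That's the maximum — no swap from here does better than 580.

580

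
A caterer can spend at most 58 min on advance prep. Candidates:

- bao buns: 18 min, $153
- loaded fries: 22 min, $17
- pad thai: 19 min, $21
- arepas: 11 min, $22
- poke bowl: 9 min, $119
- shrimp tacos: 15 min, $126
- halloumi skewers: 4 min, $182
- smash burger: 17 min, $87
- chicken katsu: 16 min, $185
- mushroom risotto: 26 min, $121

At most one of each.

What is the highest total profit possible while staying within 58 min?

Density check — halloumi skewers 45.50, poke bowl 13.22, chicken katsu 11.56 are the best per min.
Taking bao buns + arepas + poke bowl + halloumi skewers + chicken katsu: 58 min used, 661 in profit.
That's the maximum — no swap from here does better than 661.

661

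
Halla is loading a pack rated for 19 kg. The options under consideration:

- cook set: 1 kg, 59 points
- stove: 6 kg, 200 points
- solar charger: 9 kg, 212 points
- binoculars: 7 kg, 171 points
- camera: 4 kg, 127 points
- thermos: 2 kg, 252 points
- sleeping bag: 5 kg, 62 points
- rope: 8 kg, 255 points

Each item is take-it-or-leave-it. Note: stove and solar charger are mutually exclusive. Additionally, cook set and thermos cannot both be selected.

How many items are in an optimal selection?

The maximum utility within 19 kg is 750.
For example stove + binoculars + camera + thermos achieves it, using 19 kg.
Any selection reaching 750 contains exactly 4 items.

4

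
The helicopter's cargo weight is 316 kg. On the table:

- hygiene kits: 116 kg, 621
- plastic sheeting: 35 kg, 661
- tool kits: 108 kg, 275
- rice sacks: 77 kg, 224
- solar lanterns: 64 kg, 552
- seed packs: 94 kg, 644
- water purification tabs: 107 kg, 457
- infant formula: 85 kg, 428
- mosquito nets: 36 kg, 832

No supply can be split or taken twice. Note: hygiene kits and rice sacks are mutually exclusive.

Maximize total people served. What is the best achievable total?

By people served per kg: mosquito nets 23.11, plastic sheeting 18.89, solar lanterns 8.62 lead.
Taking plastic sheeting + solar lanterns + seed packs + infant formula + mosquito nets: 314 kg used, 3117 in people served.
Every other selection either busts 316 kg or breaks a pairing rule or fails to beat 3117.

3117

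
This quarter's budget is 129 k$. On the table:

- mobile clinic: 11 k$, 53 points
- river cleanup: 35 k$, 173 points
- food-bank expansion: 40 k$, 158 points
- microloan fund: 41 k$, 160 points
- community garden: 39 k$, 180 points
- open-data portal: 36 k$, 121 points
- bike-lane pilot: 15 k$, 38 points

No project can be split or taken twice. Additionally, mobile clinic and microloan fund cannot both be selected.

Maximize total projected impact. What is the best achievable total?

564

By projected impact per k$: river cleanup 4.94, mobile clinic 4.82, community garden 4.62 lead.
Best packing: mobile clinic + river cleanup + food-bank expansion + community garden — 125 k$, 564 total.
The spare 4 k$ is too small for any remaining project, and no feasible exchange beats 564.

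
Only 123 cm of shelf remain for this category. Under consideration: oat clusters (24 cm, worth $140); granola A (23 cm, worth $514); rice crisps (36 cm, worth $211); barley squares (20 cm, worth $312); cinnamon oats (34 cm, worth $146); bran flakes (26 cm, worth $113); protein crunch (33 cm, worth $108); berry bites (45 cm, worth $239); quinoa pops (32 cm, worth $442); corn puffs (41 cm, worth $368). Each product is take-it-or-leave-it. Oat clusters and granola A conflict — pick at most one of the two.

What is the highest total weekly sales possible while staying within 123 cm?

1636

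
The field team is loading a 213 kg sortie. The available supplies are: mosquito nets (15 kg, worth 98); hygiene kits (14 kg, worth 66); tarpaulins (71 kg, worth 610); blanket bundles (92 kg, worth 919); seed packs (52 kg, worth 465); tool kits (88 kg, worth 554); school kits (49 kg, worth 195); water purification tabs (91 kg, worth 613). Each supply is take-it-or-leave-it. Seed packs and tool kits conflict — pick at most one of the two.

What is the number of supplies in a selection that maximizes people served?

3

Optimal total is 1724.
One optimal bundle: tarpaulins + blanket bundles + school kits (212 kg).
Any selection reaching 1724 contains exactly 3 supplies.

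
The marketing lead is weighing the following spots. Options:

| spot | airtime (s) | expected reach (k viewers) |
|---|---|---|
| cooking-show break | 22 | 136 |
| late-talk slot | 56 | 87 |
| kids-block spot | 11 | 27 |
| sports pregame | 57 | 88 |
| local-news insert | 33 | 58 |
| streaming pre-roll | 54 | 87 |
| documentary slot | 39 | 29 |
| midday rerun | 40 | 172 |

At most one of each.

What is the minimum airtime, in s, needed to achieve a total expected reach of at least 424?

Need the lightest bundle worth ≥ 424.
Taking cooking-show break + local-news insert + streaming pre-roll + midday rerun gives 453 (≥ 424) for 149 s.
Below 149 s the best achievable stays under 424.

149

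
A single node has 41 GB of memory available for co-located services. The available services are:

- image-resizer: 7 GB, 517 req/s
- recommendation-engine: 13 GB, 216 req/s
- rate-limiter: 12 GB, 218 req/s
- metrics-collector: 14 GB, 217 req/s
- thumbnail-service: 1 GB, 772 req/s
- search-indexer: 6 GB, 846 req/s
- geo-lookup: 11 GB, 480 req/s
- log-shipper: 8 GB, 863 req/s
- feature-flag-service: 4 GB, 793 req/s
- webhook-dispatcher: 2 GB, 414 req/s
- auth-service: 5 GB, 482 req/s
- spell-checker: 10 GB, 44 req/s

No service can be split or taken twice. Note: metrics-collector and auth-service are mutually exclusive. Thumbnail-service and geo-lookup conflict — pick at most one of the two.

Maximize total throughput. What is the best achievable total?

4687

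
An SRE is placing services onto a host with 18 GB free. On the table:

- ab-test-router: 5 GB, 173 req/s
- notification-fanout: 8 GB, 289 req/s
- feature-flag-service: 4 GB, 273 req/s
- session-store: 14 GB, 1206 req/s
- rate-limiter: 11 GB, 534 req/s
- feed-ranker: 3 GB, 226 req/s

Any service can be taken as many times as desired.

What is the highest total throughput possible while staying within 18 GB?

1479

Ranking by ratio (throughput/GB): session-store 86.14, feed-ranker 75.33, feature-flag-service 68.25.
A density-first pass picks session-store + feed-ranker — 1432 at 17 GB.
Replace feed-ranker with feature-flag-service: the trade gains 47 net, giving 1479 at 18 GB.
That's the maximum — no swap from here does better than 1479.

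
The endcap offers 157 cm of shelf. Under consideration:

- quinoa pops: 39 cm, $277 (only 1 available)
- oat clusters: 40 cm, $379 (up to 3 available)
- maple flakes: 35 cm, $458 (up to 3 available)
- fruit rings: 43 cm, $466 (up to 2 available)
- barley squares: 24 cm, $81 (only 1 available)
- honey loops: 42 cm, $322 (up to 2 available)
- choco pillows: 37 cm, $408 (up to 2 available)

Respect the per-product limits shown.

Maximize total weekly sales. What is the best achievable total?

1848

Greedy by ratio would take 3×maple flakes + choco pillows: 142 cm used, total 1782.
The 72 cm tied up in maple flakes and choco pillows is better spent on 2×fruit rings — total rises to 1848 (156 cm).
Every other selection either busts 157 cm or exceeds an availability limit or fails to beat 1848.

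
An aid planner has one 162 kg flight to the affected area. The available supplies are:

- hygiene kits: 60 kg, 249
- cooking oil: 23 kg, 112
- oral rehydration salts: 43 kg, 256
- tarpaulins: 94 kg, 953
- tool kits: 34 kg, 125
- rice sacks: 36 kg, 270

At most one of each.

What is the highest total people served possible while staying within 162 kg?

Best packing: cooking oil + tarpaulins + rice sacks — 153 kg, 1335 total.
The closest alternative, cooking oil + oral rehydration salts + tarpaulins, reaches only 1321.

1335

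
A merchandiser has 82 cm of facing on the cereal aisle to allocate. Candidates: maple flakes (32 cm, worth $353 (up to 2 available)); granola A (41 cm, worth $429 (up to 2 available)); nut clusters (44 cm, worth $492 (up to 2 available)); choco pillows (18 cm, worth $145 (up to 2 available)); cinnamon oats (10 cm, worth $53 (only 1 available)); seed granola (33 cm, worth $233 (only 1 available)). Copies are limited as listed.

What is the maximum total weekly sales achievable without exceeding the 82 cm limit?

858

By weekly sales per cm: nut clusters 11.18, maple flakes 11.03, granola A 10.46, choco pillows 8.06 lead.
The ratio heuristic lands on maple flakes + nut clusters (845) but leaves 6 cm idle.
The 76 cm tied up in maple flakes and nut clusters is better spent on 2×granola A — total rises to 858 (82 cm).
No other feasible combination exceeds 858.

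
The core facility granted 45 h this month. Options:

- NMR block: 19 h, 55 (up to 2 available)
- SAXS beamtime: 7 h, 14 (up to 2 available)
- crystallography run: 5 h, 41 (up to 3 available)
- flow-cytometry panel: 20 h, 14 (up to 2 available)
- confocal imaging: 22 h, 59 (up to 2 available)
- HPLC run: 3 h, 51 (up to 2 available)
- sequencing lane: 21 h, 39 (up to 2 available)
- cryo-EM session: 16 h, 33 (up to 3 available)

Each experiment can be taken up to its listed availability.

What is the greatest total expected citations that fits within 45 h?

284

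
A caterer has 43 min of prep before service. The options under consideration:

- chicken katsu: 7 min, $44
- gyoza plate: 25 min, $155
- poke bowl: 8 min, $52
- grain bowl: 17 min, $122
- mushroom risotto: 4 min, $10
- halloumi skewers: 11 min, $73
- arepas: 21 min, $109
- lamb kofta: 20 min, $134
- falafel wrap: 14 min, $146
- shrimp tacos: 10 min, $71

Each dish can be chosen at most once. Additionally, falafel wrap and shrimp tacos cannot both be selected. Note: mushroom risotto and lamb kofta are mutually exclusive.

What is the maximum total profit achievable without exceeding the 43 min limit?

Taking grain bowl + halloumi skewers + falafel wrap: 42 min used, 341 in profit.
Runner-up poke bowl + lamb kofta + falafel wrap tops out at 332.

341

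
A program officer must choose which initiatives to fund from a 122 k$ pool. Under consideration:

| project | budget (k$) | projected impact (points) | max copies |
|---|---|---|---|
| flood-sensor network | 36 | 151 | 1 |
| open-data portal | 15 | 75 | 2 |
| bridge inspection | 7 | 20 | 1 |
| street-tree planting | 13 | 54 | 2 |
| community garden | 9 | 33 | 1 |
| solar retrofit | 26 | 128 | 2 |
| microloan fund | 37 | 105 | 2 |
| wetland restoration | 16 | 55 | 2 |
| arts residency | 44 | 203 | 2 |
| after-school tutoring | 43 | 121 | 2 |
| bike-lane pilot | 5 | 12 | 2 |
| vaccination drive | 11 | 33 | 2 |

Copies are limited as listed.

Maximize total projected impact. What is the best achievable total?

568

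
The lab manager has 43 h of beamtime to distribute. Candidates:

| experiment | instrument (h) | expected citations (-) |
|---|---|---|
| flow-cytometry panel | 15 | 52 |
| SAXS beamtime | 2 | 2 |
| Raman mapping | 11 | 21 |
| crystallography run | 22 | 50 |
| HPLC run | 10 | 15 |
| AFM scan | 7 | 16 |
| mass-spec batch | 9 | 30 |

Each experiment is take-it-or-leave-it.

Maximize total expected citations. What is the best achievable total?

Ranking by ratio (expected citations/h): flow-cytometry panel 3.47, mass-spec batch 3.33, AFM scan 2.29.
Best packing: flow-cytometry panel + Raman mapping + AFM scan + mass-spec batch — 42 h, 119 total.
That's the maximum — no swap from here does better than 119.

119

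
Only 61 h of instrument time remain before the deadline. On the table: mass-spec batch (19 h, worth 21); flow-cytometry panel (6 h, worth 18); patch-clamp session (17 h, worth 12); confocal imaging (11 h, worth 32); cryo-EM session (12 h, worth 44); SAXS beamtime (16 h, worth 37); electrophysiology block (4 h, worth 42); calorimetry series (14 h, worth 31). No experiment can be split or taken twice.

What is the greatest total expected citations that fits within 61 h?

186

Ranking by ratio (expected citations/h): electrophysiology block 10.50, cryo-EM session 3.67, flow-cytometry panel 3.00.
Taking the top-ratio experiments first gives flow-cytometry panel + confocal imaging + cryo-EM session + SAXS beamtime + electrophysiology block for 173 (49 h).
Dropping flow-cytometry panel frees 6 h; slotting in calorimetry series (14 h) lifts the total to 186 at 57 h.
Every other selection either busts 61 h or fails to beat 186.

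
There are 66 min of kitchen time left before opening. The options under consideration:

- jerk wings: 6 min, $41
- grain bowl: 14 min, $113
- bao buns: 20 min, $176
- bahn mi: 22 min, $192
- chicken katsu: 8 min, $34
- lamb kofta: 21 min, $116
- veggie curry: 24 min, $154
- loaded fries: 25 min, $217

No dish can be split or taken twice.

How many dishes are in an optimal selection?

The maximum profit within 66 min is 547.
For example jerk wings + grain bowl + bao buns + loaded fries achieves it, using 65 min.
Any selection reaching 547 contains exactly 4 dishes.

4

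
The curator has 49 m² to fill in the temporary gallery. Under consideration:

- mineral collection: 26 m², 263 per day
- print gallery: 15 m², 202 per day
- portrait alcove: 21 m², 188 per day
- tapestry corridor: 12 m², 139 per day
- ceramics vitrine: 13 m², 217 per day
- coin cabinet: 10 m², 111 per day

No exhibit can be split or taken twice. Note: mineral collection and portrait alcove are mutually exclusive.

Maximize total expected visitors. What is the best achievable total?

607

Ranking by ratio (expected visitors/m²): ceramics vitrine 16.69, print gallery 13.47, tapestry corridor 11.58.
The ratio heuristic lands on print gallery + tapestry corridor + ceramics vitrine (558) but leaves 9 m² idle.
Replace tapestry corridor with portrait alcove: the trade gains 49 net, giving 607 at 49 m².
No other feasible combination exceeds 607.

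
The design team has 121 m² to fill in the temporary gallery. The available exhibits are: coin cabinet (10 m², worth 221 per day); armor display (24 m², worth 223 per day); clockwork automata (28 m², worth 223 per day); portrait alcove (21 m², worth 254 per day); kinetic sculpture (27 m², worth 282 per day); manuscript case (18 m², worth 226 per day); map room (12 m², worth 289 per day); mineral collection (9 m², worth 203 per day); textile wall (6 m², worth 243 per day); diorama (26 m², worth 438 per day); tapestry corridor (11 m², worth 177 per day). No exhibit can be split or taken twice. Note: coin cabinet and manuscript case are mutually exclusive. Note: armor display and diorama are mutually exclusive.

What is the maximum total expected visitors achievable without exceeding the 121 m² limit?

1935

Ranking by ratio (expected visitors/m²): textile wall 40.50, map room 24.08, mineral collection 22.56, coin cabinet 22.10.
Portrait alcove + kinetic sculpture + manuscript case + map room + mineral collection + textile wall + diorama uses 119 of the 121 m² and totals 1935.
Runner-up coin cabinet + portrait alcove + kinetic sculpture + map room + mineral collection + textile wall + diorama tops out at 1930.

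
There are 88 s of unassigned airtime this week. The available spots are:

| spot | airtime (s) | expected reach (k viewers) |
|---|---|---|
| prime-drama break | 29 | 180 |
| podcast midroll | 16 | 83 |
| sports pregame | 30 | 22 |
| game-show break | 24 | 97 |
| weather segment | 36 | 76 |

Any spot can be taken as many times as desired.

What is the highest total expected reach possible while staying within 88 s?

540

Density check — prime-drama break 6.21, podcast midroll 5.19, game-show break 4.04, weather segment 2.11 are the best per s.
Best packing: 3×prime-drama break — 87 s, 540 total.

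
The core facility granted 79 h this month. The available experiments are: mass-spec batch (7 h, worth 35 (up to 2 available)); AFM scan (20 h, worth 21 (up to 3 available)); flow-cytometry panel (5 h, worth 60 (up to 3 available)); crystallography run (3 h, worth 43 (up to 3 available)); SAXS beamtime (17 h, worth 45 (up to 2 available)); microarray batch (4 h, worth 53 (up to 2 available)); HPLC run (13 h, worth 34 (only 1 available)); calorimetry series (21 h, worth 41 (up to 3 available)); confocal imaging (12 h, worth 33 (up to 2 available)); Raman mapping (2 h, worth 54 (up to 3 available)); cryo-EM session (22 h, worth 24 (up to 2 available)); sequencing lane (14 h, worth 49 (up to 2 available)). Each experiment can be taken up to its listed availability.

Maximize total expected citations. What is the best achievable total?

730

Filling by ratio: 2×mass-spec batch + 3×flow-cytometry panel + 3×crystallography run + 2×microarray batch + confocal imaging + 3×Raman mapping + sequencing lane for 729, with 1 h left unused.
The 12 h tied up in confocal imaging is better spent on HPLC run — total rises to 730 (79 h).
Nothing else within 79 h beats 730.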